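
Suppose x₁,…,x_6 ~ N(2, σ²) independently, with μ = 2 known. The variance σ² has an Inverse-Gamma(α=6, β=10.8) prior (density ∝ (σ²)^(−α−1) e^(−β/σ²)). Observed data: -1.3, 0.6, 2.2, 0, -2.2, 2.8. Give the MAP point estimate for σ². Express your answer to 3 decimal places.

σ̂²_MAP = 2.839

Sum of squared deviations about the known mean: SS = (-1.3−2)² + (0.6−2)² + (2.2−2)² + (0−2)² + (-2.2−2)² + (2.8−2)² = 35.17.
The Normal likelihood contributes (σ²)^(−n/2) exp(−SS/(2σ²)), so the posterior is Inverse-Gamma(α + n/2, β + SS/2) = Inverse-Gamma(9, 28.385).
The mode of Inverse-Gamma(a, b) is b/(a+1) = 28.385/10 ≈ 2.839.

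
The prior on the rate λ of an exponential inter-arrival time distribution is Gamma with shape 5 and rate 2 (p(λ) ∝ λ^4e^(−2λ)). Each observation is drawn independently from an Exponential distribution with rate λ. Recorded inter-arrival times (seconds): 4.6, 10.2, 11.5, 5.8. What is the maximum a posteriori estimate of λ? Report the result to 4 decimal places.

The Exponential(rate=λ) likelihood is ∝ λ^n e^(−λΣtᵢ). Here n = 4 and Σtᵢ = 4.6 + 10.2 + 11.5 + 5.8 = 32.1.
Posterior ∝ λ^4e^(−2λ) · λ^4e^(−32.1λ) = λ^8e^(−34.1λ), i.e. Gamma(9, 34.1).
Mode = (a−1)/b = 8/34.1 ≈ 0.2346.

λ̂_MAP = 0.2346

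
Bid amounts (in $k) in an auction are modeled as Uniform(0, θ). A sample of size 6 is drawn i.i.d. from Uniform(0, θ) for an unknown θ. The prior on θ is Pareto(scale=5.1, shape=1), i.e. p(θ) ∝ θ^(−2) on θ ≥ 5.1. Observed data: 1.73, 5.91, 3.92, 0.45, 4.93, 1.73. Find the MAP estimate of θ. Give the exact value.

The Uniform(0, θ) likelihood is θ^(−n) for θ ≥ max(xᵢ), zero otherwise. Here max(xᵢ) = 5.91.
Posterior ∝ θ^(−2) · θ^(−6) = θ^(−8) on θ ≥ max(5.1, 5.91) = 5.91.
This density is strictly decreasing in θ, so the posterior mode lies at the lower boundary of the support.

θ̂_MAP = 5.91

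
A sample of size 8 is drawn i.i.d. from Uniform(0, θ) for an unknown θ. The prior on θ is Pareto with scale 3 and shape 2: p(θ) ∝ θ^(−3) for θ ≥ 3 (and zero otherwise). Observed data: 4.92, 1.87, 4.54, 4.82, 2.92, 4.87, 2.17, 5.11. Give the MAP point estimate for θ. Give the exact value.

The Uniform(0, θ) likelihood is θ^(−n) for θ ≥ max(xᵢ), zero otherwise. Here max(xᵢ) = 5.11.
Posterior ∝ θ^(−3) · θ^(−8) = θ^(−11) on θ ≥ max(3, 5.11) = 5.11.
This density is strictly decreasing in θ, so the posterior mode lies at the lower boundary of the support.

θ̂_MAP = 5.11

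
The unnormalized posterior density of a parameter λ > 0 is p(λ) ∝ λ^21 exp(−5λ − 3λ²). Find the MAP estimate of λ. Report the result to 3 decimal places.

λ̂_MAP = 1.500

ℓ'(λ) = 21/λ − 5 − 6λ. Setting this to zero and multiplying by λ: 6λ² + 5λ − 21 = 0.
λ = (−5 + √(5² + 4·6·21)) / (2·6) = (−5 + √529) / 12 = (−5 + 23)/12 = 3/2.
ℓ''(λ) = −21/λ² − 6 < 0, confirming a maximum.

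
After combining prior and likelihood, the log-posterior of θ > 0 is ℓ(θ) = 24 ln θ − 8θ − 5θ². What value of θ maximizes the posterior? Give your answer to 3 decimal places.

ℓ'(θ) = 24/θ − 8 − 10θ. Setting this to zero and multiplying by θ: 10θ² + 8θ − 24 = 0.
θ = (−8 + √(8² + 4·10·24)) / (2·10) = (−8 + √1024) / 20 = (−8 + 32)/20 = 6/5.
ℓ''(θ) = −24/θ² − 10 < 0, confirming a maximum.

θ̂_MAP = 1.200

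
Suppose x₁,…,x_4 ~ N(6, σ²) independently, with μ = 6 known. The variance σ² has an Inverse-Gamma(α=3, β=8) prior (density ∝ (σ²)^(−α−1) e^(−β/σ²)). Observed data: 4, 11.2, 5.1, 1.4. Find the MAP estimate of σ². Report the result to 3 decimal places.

Sum of squared deviations about the known mean: SS = (4−6)² + (11.2−6)² + (5.1−6)² + (1.4−6)² = 53.01.
The Normal likelihood contributes (σ²)^(−n/2) exp(−SS/(2σ²)), so the posterior is Inverse-Gamma(α + n/2, β + SS/2) = Inverse-Gamma(5, 34.505).
The mode of Inverse-Gamma(a, b) is b/(a+1) = 34.505/6 ≈ 5.751.

σ̂²_MAP = 5.751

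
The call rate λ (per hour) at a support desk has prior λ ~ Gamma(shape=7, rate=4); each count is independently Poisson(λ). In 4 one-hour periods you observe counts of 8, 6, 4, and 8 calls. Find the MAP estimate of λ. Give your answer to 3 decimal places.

λ̂_MAP = 4.000

Σxᵢ = 8+6+4+8 = 26, with n = 4.
Posterior ∝ λ^6e^(−4λ) · λ^26e^(−4λ) = λ^32e^(−8λ), i.e. Gamma(shape=33, rate=8).
The mode of a Gamma(a, b) with a ≥ 1 (shape–rate) is (a−1)/b = 32/8 ≈ 4.000.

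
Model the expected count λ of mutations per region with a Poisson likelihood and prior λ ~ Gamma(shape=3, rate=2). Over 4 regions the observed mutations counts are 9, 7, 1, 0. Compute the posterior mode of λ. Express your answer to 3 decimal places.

Σxᵢ = 9+7+1+0 = 17, with n = 4.
Posterior ∝ λ^2e^(−2λ) · λ^17e^(−4λ) = λ^19e^(−6λ), i.e. Gamma(shape=20, rate=6).
The mode of a Gamma(a, b) with a ≥ 1 (shape–rate) is (a−1)/b = 19/6 ≈ 3.167.

λ̂_MAP = 3.167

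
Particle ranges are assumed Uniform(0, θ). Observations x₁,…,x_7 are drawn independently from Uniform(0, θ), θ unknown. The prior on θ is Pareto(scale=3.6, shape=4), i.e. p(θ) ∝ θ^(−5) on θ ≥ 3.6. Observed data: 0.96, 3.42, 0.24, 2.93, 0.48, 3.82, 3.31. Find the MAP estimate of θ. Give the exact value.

θ̂_MAP = 3.82

The Uniform(0, θ) likelihood is θ^(−n) for θ ≥ max(xᵢ), zero otherwise. Here max(xᵢ) = 3.82.
Posterior ∝ θ^(−5) · θ^(−7) = θ^(−12) on θ ≥ max(3.6, 3.82) = 3.82.
This density is strictly decreasing in θ, so the posterior mode lies at the lower boundary of the support.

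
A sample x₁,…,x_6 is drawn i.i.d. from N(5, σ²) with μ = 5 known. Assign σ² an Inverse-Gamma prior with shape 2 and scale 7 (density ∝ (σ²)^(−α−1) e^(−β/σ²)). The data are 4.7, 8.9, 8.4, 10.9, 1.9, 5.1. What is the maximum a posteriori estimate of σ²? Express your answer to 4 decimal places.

σ̂²_MAP = 7.1075

Sum of squared deviations about the known mean: SS = (4.7−5)² + (8.9−5)² + (8.4−5)² + (10.9−5)² + (1.9−5)² + (5.1−5)² = 71.29.
The Normal likelihood contributes (σ²)^(−n/2) exp(−SS/(2σ²)), so the posterior is Inverse-Gamma(α + n/2, β + SS/2) = Inverse-Gamma(5, 42.645).
The mode of Inverse-Gamma(a, b) is b/(a+1) = 42.645/6 ≈ 7.1075.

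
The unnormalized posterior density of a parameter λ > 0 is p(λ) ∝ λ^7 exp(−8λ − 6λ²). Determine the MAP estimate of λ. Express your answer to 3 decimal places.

λ̂_MAP = 0.500

ℓ'(λ) = 7/λ − 8 − 12λ. Setting this to zero and multiplying by λ: 12λ² + 8λ − 7 = 0.
λ = (−8 + √(8² + 4·12·7)) / (2·12) = (−8 + √400) / 24 = (−8 + 20)/24 = 1/2.
ℓ''(λ) = −7/λ² − 12 < 0, confirming a maximum.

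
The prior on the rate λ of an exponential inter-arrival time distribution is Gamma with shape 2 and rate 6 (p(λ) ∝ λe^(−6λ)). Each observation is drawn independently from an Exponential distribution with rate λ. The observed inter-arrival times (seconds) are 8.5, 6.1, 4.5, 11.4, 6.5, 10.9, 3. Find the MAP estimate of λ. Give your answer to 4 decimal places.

The Exponential(rate=λ) likelihood is ∝ λ^n e^(−λΣtᵢ). Here n = 7 and Σtᵢ = 8.5 + 6.1 + 4.5 + 11.4 + 6.5 + 10.9 + 3 = 50.9.
Posterior ∝ λe^(−6λ) · λ^7e^(−50.9λ) = λ^8e^(−56.9λ), i.e. Gamma(9, 56.9).
Mode = (a−1)/b = 8/56.9 ≈ 0.1406.

λ̂_MAP = 0.1406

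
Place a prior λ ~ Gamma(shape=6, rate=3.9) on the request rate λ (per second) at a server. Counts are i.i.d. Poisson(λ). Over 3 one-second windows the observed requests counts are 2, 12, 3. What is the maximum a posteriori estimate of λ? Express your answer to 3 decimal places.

Σxᵢ = 2+12+3 = 17, with n = 3.
Posterior ∝ λ^5e^(−3.9λ) · λ^17e^(−3λ) = λ^22e^(−6.9λ), i.e. Gamma(shape=23, rate=6.9).
The mode of a Gamma(a, b) with a ≥ 1 (shape–rate) is (a−1)/b = 22/6.9 ≈ 3.188.

λ̂_MAP = 3.188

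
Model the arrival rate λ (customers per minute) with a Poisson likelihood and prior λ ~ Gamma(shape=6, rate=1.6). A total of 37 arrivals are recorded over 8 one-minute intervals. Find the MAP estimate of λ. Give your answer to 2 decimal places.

λ̂_MAP = 4.38

Σxᵢ = 37, n = 8.
Posterior ∝ λ^5e^(−1.6λ) · λ^37e^(−8λ) = λ^42e^(−9.6λ), i.e. Gamma(shape=43, rate=9.6).
The mode of a Gamma(a, b) with a ≥ 1 (shape–rate) is (a−1)/b = 42/9.6 ≈ 4.38.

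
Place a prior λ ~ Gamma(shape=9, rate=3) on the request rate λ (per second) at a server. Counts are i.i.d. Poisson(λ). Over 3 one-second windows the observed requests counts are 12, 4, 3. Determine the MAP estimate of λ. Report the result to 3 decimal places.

λ̂_MAP = 4.500

Σxᵢ = 12+4+3 = 19, with n = 3.
Posterior ∝ λ^8e^(−3λ) · λ^19e^(−3λ) = λ^27e^(−6λ), i.e. Gamma(shape=28, rate=6).
The mode of a Gamma(a, b) with a ≥ 1 (shape–rate) is (a−1)/b = 27/6 ≈ 4.500.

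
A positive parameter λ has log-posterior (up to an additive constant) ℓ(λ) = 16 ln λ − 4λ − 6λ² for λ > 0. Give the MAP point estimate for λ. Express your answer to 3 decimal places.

ℓ'(λ) = 16/λ − 4 − 12λ. Setting this to zero and multiplying by λ: 12λ² + 4λ − 16 = 0.
λ = (−4 + √(4² + 4·12·16)) / (2·12) = (−4 + √784) / 24 = (−4 + 28)/24 = 1.
ℓ''(λ) = −16/λ² − 12 < 0, confirming a maximum.

λ̂_MAP = 1.000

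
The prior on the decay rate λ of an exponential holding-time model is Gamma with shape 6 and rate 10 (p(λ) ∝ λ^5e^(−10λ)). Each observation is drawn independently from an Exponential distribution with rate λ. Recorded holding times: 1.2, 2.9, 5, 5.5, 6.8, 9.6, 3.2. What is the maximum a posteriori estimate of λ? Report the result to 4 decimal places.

λ̂_MAP = 0.2715

The Exponential(rate=λ) likelihood is ∝ λ^n e^(−λΣtᵢ). Here n = 7 and Σtᵢ = 1.2 + 2.9 + 5 + 5.5 + 6.8 + 9.6 + 3.2 = 34.2.
Posterior ∝ λ^5e^(−10λ) · λ^7e^(−34.2λ) = λ^12e^(−44.2λ), i.e. Gamma(13, 44.2).
Mode = (a−1)/b = 12/44.2 ≈ 0.2715.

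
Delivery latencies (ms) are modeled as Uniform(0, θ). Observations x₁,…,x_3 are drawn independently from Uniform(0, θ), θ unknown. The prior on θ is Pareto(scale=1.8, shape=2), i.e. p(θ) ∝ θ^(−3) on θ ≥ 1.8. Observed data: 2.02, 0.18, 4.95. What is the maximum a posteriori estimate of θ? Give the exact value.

θ̂_MAP = 4.95

The Uniform(0, θ) likelihood is θ^(−n) for θ ≥ max(xᵢ), zero otherwise. Here max(xᵢ) = 4.95.
Posterior ∝ θ^(−3) · θ^(−3) = θ^(−6) on θ ≥ max(1.8, 4.95) = 4.95.
This density is strictly decreasing in θ, so the posterior mode lies at the lower boundary of the support.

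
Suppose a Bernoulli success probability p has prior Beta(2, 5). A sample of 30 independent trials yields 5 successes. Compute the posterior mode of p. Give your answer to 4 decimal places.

Prior: Beta(2, 5).
Data: 5 successes in 30 trials. The binomial likelihood contributes p^5(1−p)^25, so the posterior is Beta(2+5, 5+25) = Beta(7, 30).
For Beta(a, b) with a, b > 1 the mode is (a−1)/(a+b−2) = 6/35 ≈ 0.1714.

p̂_MAP = 0.1714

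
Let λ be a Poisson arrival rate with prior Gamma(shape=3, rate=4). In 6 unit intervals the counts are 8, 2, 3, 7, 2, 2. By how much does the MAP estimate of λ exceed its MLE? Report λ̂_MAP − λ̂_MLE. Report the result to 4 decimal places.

MAP − MLE = -1.4000

Σxᵢ = 24. Posterior is Gamma(27, 10); MAP = (27−1)/10 = 26/10 ≈ 2.60000.
MLE = x̄ = 24/6 ≈ 4.00000.
Difference = 26/10 − 24/6 = -7/5 ≈ -1.4000.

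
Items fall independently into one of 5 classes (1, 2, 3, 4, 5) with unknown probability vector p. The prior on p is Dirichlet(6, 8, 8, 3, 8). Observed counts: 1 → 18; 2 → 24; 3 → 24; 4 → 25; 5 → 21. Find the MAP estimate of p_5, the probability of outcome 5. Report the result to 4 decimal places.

MAP estimate: 0.2000

The posterior is Dirichlet(αᵢ + nᵢ) = Dirichlet(24, 32, 32, 28, 29).
For a Dirichlet(a₁,…,a_K) with all aᵢ > 1, the mode has j-th component (aⱼ − 1)/(Σaᵢ − K).
Here Σaᵢ = 145 and K = 5, so p_5 = (29 − 1)/(145 − 5) = 28/140 ≈ 0.2000.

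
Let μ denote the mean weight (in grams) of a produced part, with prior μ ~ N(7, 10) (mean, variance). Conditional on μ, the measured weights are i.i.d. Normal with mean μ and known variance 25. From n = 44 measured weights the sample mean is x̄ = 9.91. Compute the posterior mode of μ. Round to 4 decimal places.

n = 44, x̄ = 9.91.
For a Normal prior and Normal likelihood with known variance, the posterior is Normal; its mode equals its mean, the precision-weighted average.
Prior precision 1/σ₀² = 1/10 = 0.1; data precision n/σ² = 44/25 = 1.76.
μ̂ = (0.1·7 + 1.76·9.91) / (0.1 + 1.76) = 18.1416/1.86 = 7559/775 ≈ 9.7535.

μ̂_MAP = 9.7535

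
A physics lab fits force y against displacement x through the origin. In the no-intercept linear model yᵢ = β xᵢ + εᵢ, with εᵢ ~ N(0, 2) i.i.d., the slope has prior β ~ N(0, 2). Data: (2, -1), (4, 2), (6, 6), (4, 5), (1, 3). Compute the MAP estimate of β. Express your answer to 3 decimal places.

log p(β | y) = −Σ(yᵢ − βxᵢ)²/(2·2) − β²/(2·2) + const.
Setting the derivative to zero: Σxᵢ(yᵢ − βxᵢ)/2 − β/2 = 0, so β = Σxᵢyᵢ / (Σxᵢ² + σ²/τ²).
Σxᵢyᵢ = 2·(-1) + 4·2 + 6·6 + 4·5 + 1·3 = 65; Σxᵢ² = 73; σ²/τ² = 1.
β̂_MAP = 65 / (73 + 1) = 65/74 ≈ 0.878.

β̂_MAP = 0.878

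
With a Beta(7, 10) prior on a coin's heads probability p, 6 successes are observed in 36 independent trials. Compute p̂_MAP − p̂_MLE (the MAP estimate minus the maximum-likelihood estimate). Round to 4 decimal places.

MAP − MLE = 0.0686

Posterior is Beta(13, 40); MAP = (13−1)/(53−2) = 12/51 ≈ 0.23529.
MLE ignores the prior: p̂_MLE = k/n = 6/36 ≈ 0.16667.
Difference = 12/51 − 6/36 = 7/102 ≈ 0.0686.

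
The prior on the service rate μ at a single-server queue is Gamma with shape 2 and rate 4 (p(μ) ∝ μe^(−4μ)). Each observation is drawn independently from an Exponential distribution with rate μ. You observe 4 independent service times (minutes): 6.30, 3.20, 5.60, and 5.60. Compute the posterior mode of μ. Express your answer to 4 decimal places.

μ̂_MAP = 0.2024

The Exponential(rate=μ) likelihood is ∝ μ^n e^(−μΣtᵢ). Here n = 4 and Σtᵢ = 6.30 + 3.20 + 5.60 + 5.60 = 20.70.
Posterior ∝ μe^(−4μ) · μ^4e^(−20.70μ) = μ^5e^(−24.70μ), i.e. Gamma(6, 24.70).
Mode = (a−1)/b = 5/24.70 ≈ 0.2024.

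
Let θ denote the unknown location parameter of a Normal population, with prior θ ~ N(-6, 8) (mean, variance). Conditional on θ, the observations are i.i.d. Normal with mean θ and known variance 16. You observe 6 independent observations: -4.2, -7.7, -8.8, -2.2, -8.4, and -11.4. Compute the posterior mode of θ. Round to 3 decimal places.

n = 6; x̄ = ((-4.2) + (-7.7) + (-8.8) + (-2.2) + (-8.4) + (-11.4))/6 = -42.7/6 = -427/60 ≈ -7.1167.
For a Normal prior and Normal likelihood with known variance, the posterior is Normal; its mode equals its mean, the precision-weighted average.
Prior precision 1/σ₀² = 1/8 = 0.125; data precision n/σ² = 6/16 = 0.375.
θ̂ = (0.125·(-6) + 0.375·(-427/60)) / (0.125 + 0.375) = (-3.41875)/0.5 = -6.8375 ≈ -6.838.

θ̂_MAP = -6.838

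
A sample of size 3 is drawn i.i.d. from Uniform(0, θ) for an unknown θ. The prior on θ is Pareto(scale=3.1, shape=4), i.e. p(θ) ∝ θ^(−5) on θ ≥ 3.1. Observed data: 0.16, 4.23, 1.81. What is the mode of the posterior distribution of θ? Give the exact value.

θ̂_MAP = 4.23

The Uniform(0, θ) likelihood is θ^(−n) for θ ≥ max(xᵢ), zero otherwise. Here max(xᵢ) = 4.23.
Posterior ∝ θ^(−5) · θ^(−3) = θ^(−8) on θ ≥ max(3.1, 4.23) = 4.23.
This density is strictly decreasing in θ, so the posterior mode lies at the lower boundary of the support.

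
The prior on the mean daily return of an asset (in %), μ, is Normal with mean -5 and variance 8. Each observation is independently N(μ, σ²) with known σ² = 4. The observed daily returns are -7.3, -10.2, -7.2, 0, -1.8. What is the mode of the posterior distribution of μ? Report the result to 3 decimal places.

μ̂_MAP = -5.273

n = 5; x̄ = ((-7.3) + (-10.2) + (-7.2) + 0 + (-1.8))/5 = -26.5/5 = -5.3.
For a Normal prior and Normal likelihood with known variance, the posterior is Normal; its mode equals its mean, the precision-weighted average.
Prior precision 1/σ₀² = 1/8 = 0.125; data precision n/σ² = 5/4 = 1.25.
μ̂ = (0.125·(-5) + 1.25·(-5.3)) / (0.125 + 1.25) = (-7.25)/1.375 = -58/11 ≈ -5.273.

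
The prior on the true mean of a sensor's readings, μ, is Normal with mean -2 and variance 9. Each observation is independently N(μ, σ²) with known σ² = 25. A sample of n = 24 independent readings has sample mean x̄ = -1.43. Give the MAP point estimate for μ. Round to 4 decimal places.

μ̂_MAP = -1.4891

n = 24, x̄ = -1.43.
For a Normal prior and Normal likelihood with known variance, the posterior is Normal; its mode equals its mean, the precision-weighted average.
Prior precision 1/σ₀² = 1/9; data precision n/σ² = 24/25 = 0.96.
μ̂ = ((1/9)·(-2) + 0.96·(-1.43)) / (1/9 + 0.96) = (-8972/5625)/(241/225) = -8972/6025 ≈ -1.4891.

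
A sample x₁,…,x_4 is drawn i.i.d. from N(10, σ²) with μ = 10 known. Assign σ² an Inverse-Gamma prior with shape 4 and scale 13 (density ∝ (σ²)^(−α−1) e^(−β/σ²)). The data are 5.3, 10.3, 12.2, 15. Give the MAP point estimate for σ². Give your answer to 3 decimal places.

Sum of squared deviations about the known mean: SS = (5.3−10)² + (10.3−10)² + (12.2−10)² + (15−10)² = 52.02.
The Normal likelihood contributes (σ²)^(−n/2) exp(−SS/(2σ²)), so the posterior is Inverse-Gamma(α + n/2, β + SS/2) = Inverse-Gamma(6, 39.01).
The mode of Inverse-Gamma(a, b) is b/(a+1) = 39.01/7 ≈ 5.573.

σ̂²_MAP = 5.573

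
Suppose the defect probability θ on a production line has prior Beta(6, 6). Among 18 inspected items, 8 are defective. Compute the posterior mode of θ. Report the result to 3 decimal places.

θ̂_MAP = 0.464

Prior: Beta(6, 6).
Data: 8 successes in 18 trials. The binomial likelihood contributes θ^8(1−θ)^10, so the posterior is Beta(6+8, 6+10) = Beta(14, 16).
For Beta(a, b) with a, b > 1 the mode is (a−1)/(a+b−2) = 13/28 ≈ 0.464.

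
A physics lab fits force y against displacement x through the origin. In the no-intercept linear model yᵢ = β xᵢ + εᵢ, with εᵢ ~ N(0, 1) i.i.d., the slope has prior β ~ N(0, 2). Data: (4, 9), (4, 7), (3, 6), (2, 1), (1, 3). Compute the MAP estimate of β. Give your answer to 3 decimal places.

log p(β | y) = −Σ(yᵢ − βxᵢ)²/(2·1) − β²/(2·2) + const.
Setting the derivative to zero: Σxᵢ(yᵢ − βxᵢ)/1 − β/2 = 0, so β = Σxᵢyᵢ / (Σxᵢ² + σ²/τ²).
Σxᵢyᵢ = 4·9 + 4·7 + 3·6 + 2·1 + 1·3 = 87; Σxᵢ² = 46; σ²/τ² = 0.5.
β̂_MAP = 87 / (46 + 0.5) = 87/46.5 ≈ 1.871.

β̂_MAP = 1.871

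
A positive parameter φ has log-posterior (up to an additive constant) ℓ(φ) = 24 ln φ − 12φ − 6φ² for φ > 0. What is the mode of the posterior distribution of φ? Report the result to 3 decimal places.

φ̂_MAP = 1.000

ℓ'(φ) = 24/φ − 12 − 12φ. Setting this to zero and multiplying by φ: 12φ² + 12φ − 24 = 0.
φ = (−12 + √(12² + 4·12·24)) / (2·12) = (−12 + √1296) / 24 = (−12 + 36)/24 = 1.
ℓ''(φ) = −24/φ² − 12 < 0, confirming a maximum.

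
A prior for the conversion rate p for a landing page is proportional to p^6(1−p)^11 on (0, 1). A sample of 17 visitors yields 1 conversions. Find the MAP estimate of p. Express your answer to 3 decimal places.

p̂_MAP = 0.206

The prior density ∝ p^6(1−p)^11 is the kernel of Beta(7, 12).
Data: 1 success in 17 trials. The binomial likelihood contributes p(1−p)^16, so the posterior is Beta(7+1, 12+16) = Beta(8, 28).
For Beta(a, b) with a, b > 1 the mode is (a−1)/(a+b−2) = 7/34 ≈ 0.206.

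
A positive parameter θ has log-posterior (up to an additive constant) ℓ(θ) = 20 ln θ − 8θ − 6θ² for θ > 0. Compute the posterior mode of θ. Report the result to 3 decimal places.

θ̂_MAP = 1.000

ℓ'(θ) = 20/θ − 8 − 12θ. Setting this to zero and multiplying by θ: 12θ² + 8θ − 20 = 0.
θ = (−8 + √(8² + 4·12·20)) / (2·12) = (−8 + √1024) / 24 = (−8 + 32)/24 = 1.
ℓ''(θ) = −20/θ² − 12 < 0, confirming a maximum.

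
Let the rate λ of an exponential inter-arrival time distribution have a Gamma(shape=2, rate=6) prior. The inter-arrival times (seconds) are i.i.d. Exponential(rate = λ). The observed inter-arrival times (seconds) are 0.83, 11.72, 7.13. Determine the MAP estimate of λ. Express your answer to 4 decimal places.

The Exponential(rate=λ) likelihood is ∝ λ^n e^(−λΣtᵢ). Here n = 3 and Σtᵢ = 0.83 + 11.72 + 7.13 = 19.68.
Posterior ∝ λe^(−6λ) · λ^3e^(−19.68λ) = λ^4e^(−25.68λ), i.e. Gamma(5, 25.68).
Mode = (a−1)/b = 4/25.68 ≈ 0.1558.

λ̂_MAP = 0.1558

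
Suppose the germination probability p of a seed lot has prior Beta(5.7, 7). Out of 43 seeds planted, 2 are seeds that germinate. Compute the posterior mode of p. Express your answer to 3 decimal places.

p̂_MAP = 0.125

Prior: Beta(5.7, 7).
Data: 2 successes in 43 trials. The binomial likelihood contributes p^2(1−p)^41, so the posterior is Beta(5.7+2, 7+41) = Beta(7.7, 48).
For Beta(a, b) with a, b > 1 the mode is (a−1)/(a+b−2) = 6.7/53.7 ≈ 0.125.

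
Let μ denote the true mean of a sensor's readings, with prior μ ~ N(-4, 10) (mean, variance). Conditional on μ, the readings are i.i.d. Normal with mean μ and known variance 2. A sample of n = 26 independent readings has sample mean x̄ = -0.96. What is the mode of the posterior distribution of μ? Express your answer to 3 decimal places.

μ̂_MAP = -0.983

n = 26, x̄ = -0.96.
For a Normal prior and Normal likelihood with known variance, the posterior is Normal; its mode equals its mean, the precision-weighted average.
Prior precision 1/σ₀² = 1/10 = 0.1; data precision n/σ² = 26/2 = 13.
μ̂ = (0.1·(-4) + 13·(-0.96)) / (0.1 + 13) = (-12.88)/13.1 = -644/655 ≈ -0.983.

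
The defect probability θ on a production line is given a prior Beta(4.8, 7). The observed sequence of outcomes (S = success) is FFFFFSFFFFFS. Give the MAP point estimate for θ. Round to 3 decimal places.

θ̂_MAP = 0.266

Prior: Beta(4.8, 7).
Data: 2 successes in 12 trials (from the sequence). The binomial likelihood contributes θ^2(1−θ)^10, so the posterior is Beta(4.8+2, 7+10) = Beta(6.8, 17).
For Beta(a, b) with a, b > 1 the mode is (a−1)/(a+b−2) = 5.8/21.8 ≈ 0.266.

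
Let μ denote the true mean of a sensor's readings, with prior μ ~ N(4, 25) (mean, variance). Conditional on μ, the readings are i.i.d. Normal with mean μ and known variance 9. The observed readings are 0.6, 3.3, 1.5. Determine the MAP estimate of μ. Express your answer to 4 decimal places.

n = 3; x̄ = (0.6 + 3.3 + 1.5)/3 = 5.4/3 = 1.8.
For a Normal prior and Normal likelihood with known variance, the posterior is Normal; its mode equals its mean, the precision-weighted average.
Prior precision 1/σ₀² = 1/25 = 0.04; data precision n/σ² = 3/9 = 1/3.
μ̂ = (0.04·4 + (1/3)·1.8) / (0.04 + 1/3) = 0.76/(28/75) = 57/28 ≈ 2.0357.

μ̂_MAP = 2.0357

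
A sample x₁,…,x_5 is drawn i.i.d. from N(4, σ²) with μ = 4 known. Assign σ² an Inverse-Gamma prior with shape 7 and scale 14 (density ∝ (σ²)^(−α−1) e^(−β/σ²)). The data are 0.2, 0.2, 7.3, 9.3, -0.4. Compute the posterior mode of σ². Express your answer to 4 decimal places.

Sum of squared deviations about the known mean: SS = (0.2−4)² + (0.2−4)² + (7.3−4)² + (9.3−4)² + (-0.4−4)² = 87.22.
The Normal likelihood contributes (σ²)^(−n/2) exp(−SS/(2σ²)), so the posterior is Inverse-Gamma(α + n/2, β + SS/2) = Inverse-Gamma(9.5, 57.61).
The mode of Inverse-Gamma(a, b) is b/(a+1) = 57.61/10.5 ≈ 5.4867.

σ̂²_MAP = 5.4867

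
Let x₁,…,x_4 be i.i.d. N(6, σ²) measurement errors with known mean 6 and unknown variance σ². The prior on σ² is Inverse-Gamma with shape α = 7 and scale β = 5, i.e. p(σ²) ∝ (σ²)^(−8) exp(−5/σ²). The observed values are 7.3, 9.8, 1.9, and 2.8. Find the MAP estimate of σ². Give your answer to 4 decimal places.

σ̂²_MAP = 2.6590

Sum of squared deviations about the known mean: SS = (7.3−6)² + (9.8−6)² + (1.9−6)² + (2.8−6)² = 43.18.
The Normal likelihood contributes (σ²)^(−n/2) exp(−SS/(2σ²)), so the posterior is Inverse-Gamma(α + n/2, β + SS/2) = Inverse-Gamma(9, 26.59).
The mode of Inverse-Gamma(a, b) is b/(a+1) = 26.59/10 ≈ 2.6590.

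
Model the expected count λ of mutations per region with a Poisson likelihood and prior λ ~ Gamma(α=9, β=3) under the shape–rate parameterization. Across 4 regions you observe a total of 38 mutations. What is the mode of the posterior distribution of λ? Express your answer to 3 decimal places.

Σxᵢ = 38, n = 4.
Posterior ∝ λ^8e^(−3λ) · λ^38e^(−4λ) = λ^46e^(−7λ), i.e. Gamma(shape=47, rate=7).
The mode of a Gamma(a, b) with a ≥ 1 (shape–rate) is (a−1)/b = 46/7 ≈ 6.571.

λ̂_MAP = 6.571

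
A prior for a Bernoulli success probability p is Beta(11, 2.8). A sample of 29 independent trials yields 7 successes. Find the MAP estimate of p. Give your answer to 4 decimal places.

Prior: Beta(11, 2.8).
Data: 7 successes in 29 trials. The binomial likelihood contributes p^7(1−p)^22, so the posterior is Beta(11+7, 2.8+22) = Beta(18, 24.8).
For Beta(a, b) with a, b > 1 the mode is (a−1)/(a+b−2) = 17/40.8 ≈ 0.4167.

p̂_MAP = 0.4167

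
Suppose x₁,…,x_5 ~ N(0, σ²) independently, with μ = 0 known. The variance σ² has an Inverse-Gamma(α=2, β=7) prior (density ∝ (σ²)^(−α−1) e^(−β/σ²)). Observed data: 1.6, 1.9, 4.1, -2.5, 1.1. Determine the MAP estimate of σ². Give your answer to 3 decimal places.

Sum of squared deviations about the known mean: SS = (1.6−0)² + (1.9−0)² + (4.1−0)² + (-2.5−0)² + (1.1−0)² = 30.44.
The Normal likelihood contributes (σ²)^(−n/2) exp(−SS/(2σ²)), so the posterior is Inverse-Gamma(α + n/2, β + SS/2) = Inverse-Gamma(4.5, 22.22).
The mode of Inverse-Gamma(a, b) is b/(a+1) = 22.22/5.5 ≈ 4.040.

σ̂²_MAP = 4.040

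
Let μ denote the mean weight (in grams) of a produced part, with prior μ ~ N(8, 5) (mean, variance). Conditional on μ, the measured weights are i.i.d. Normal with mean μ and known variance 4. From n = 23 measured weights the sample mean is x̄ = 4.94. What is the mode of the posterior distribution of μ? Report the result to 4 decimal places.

n = 23, x̄ = 4.94.
For a Normal prior and Normal likelihood with known variance, the posterior is Normal; its mode equals its mean, the precision-weighted average.
Prior precision 1/σ₀² = 1/5 = 0.2; data precision n/σ² = 23/4 = 5.75.
μ̂ = (0.2·8 + 5.75·4.94) / (0.2 + 5.75) = 30.005/5.95 = 353/70 ≈ 5.0429.

μ̂_MAP = 5.0429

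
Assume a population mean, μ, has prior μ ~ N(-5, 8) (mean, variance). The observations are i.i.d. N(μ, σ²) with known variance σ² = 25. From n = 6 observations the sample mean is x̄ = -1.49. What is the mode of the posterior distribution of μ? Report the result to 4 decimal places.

n = 6, x̄ = -1.49.
For a Normal prior and Normal likelihood with known variance, the posterior is Normal; its mode equals its mean, the precision-weighted average.
Prior precision 1/σ₀² = 1/8 = 0.125; data precision n/σ² = 6/25 = 0.24.
μ̂ = (0.125·(-5) + 0.24·(-1.49)) / (0.125 + 0.24) = (-0.9826)/0.365 = -4913/1825 ≈ -2.6921.

μ̂_MAP = -2.6921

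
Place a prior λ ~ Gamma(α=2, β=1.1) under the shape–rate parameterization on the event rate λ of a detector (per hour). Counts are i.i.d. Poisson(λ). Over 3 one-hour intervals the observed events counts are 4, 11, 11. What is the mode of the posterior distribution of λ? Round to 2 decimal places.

Σxᵢ = 4+11+11 = 26, with n = 3.
Posterior ∝ λe^(−1.1λ) · λ^26e^(−3λ) = λ^27e^(−4.1λ), i.e. Gamma(shape=28, rate=4.1).
The mode of a Gamma(a, b) with a ≥ 1 (shape–rate) is (a−1)/b = 27/4.1 ≈ 6.59.

λ̂_MAP = 6.59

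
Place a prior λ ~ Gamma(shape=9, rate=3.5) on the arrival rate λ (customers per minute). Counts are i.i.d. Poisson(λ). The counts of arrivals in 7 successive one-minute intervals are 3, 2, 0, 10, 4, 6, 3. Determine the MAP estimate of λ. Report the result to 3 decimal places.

Σxᵢ = 3+2+0+10+4+6+3 = 28, with n = 7.
Posterior ∝ λ^8e^(−3.5λ) · λ^28e^(−7λ) = λ^36e^(−10.5λ), i.e. Gamma(shape=37, rate=10.5).
The mode of a Gamma(a, b) with a ≥ 1 (shape–rate) is (a−1)/b = 36/10.5 ≈ 3.429.

λ̂_MAP = 3.429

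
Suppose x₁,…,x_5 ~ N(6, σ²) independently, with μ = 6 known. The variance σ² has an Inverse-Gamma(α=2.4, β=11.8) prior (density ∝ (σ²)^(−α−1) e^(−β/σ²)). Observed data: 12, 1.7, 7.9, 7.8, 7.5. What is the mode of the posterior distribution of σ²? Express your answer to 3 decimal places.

σ̂²_MAP = 7.389

Sum of squared deviations about the known mean: SS = (12−6)² + (1.7−6)² + (7.9−6)² + (7.8−6)² + (7.5−6)² = 63.59.
The Normal likelihood contributes (σ²)^(−n/2) exp(−SS/(2σ²)), so the posterior is Inverse-Gamma(α + n/2, β + SS/2) = Inverse-Gamma(4.9, 43.595).
The mode of Inverse-Gamma(a, b) is b/(a+1) = 43.595/5.9 ≈ 7.389.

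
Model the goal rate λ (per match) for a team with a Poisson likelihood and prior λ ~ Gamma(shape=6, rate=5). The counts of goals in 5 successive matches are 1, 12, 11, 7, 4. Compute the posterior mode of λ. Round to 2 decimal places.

Σxᵢ = 1+12+11+7+4 = 35, with n = 5.
Posterior ∝ λ^5e^(−5λ) · λ^35e^(−5λ) = λ^40e^(−10λ), i.e. Gamma(shape=41, rate=10).
The mode of a Gamma(a, b) with a ≥ 1 (shape–rate) is (a−1)/b = 40/10 ≈ 4.00.

λ̂_MAP = 4.00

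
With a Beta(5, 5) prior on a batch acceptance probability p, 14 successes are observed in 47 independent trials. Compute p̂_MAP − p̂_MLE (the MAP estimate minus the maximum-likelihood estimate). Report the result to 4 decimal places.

Posterior is Beta(19, 38); MAP = (19−1)/(57−2) = 18/55 ≈ 0.32727.
MLE ignores the prior: p̂_MLE = k/n = 14/47 ≈ 0.29787.
Difference = 18/55 − 14/47 = 76/2585 ≈ 0.0294.

MAP − MLE = 0.0294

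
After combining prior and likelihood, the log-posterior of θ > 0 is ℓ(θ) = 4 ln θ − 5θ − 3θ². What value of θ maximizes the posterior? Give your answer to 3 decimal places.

ℓ'(θ) = 4/θ − 5 − 6θ. Setting this to zero and multiplying by θ: 6θ² + 5θ − 4 = 0.
θ = (−5 + √(5² + 4·6·4)) / (2·6) = (−5 + √121) / 12 = (−5 + 11)/12 = 1/2.
ℓ''(θ) = −4/θ² − 6 < 0, confirming a maximum.

θ̂_MAP = 0.500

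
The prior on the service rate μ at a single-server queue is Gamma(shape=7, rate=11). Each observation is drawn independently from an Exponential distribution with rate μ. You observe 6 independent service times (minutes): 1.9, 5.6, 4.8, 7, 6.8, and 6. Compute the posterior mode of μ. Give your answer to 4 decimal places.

The Exponential(rate=μ) likelihood is ∝ μ^n e^(−μΣtᵢ). Here n = 6 and Σtᵢ = 1.9 + 5.6 + 4.8 + 7 + 6.8 + 6 = 32.1.
Posterior ∝ μ^6e^(−11μ) · μ^6e^(−32.1μ) = μ^12e^(−43.1μ), i.e. Gamma(13, 43.1).
Mode = (a−1)/b = 12/43.1 ≈ 0.2784.

μ̂_MAP = 0.2784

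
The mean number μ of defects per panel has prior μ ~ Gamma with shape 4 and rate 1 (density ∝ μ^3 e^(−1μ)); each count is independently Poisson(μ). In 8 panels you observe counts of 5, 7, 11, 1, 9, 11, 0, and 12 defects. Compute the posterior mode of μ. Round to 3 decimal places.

Σxᵢ = 5+7+11+1+9+11+0+12 = 56, with n = 8.
Posterior ∝ μ^3e^(−1μ) · μ^56e^(−8μ) = μ^59e^(−9μ), i.e. Gamma(shape=60, rate=9).
The mode of a Gamma(a, b) with a ≥ 1 (shape–rate) is (a−1)/b = 59/9 ≈ 6.556.

μ̂_MAP = 6.556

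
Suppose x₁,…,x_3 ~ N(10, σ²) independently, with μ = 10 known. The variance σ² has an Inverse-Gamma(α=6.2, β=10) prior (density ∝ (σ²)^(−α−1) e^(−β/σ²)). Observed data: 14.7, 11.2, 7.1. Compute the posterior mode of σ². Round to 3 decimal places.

σ̂²_MAP = 2.985

Sum of squared deviations about the known mean: SS = (14.7−10)² + (11.2−10)² + (7.1−10)² = 31.94.
The Normal likelihood contributes (σ²)^(−n/2) exp(−SS/(2σ²)), so the posterior is Inverse-Gamma(α + n/2, β + SS/2) = Inverse-Gamma(7.7, 25.97).
The mode of Inverse-Gamma(a, b) is b/(a+1) = 25.97/8.7 ≈ 2.985.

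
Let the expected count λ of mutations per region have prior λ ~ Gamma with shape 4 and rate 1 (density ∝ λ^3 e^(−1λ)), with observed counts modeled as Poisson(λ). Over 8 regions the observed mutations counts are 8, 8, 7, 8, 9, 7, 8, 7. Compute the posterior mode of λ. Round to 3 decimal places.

λ̂_MAP = 7.222

Σxᵢ = 8+8+7+8+9+7+8+7 = 62, with n = 8.
Posterior ∝ λ^3e^(−1λ) · λ^62e^(−8λ) = λ^65e^(−9λ), i.e. Gamma(shape=66, rate=9).
The mode of a Gamma(a, b) with a ≥ 1 (shape–rate) is (a−1)/b = 65/9 ≈ 7.222.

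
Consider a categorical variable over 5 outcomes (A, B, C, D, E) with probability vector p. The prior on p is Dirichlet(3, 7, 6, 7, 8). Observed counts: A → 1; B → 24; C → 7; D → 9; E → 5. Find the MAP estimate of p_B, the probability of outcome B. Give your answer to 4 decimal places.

MAP estimate of p_B = 0.4167

The posterior is Dirichlet(αᵢ + nᵢ) = Dirichlet(4, 31, 13, 16, 13).
For a Dirichlet(a₁,…,a_K) with all aᵢ > 1, the mode has j-th component (aⱼ − 1)/(Σaᵢ − K).
Here Σaᵢ = 77 and K = 5, so p_B = (31 − 1)/(77 − 5) = 30/72 ≈ 0.4167.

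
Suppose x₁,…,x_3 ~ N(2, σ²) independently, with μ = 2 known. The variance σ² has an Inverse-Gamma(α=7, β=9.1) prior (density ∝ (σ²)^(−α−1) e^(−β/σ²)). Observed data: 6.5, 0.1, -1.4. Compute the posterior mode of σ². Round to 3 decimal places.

σ̂²_MAP = 2.822

Sum of squared deviations about the known mean: SS = (6.5−2)² + (0.1−2)² + (-1.4−2)² = 35.42.
The Normal likelihood contributes (σ²)^(−n/2) exp(−SS/(2σ²)), so the posterior is Inverse-Gamma(α + n/2, β + SS/2) = Inverse-Gamma(8.5, 26.81).
The mode of Inverse-Gamma(a, b) is b/(a+1) = 26.81/9.5 ≈ 2.822.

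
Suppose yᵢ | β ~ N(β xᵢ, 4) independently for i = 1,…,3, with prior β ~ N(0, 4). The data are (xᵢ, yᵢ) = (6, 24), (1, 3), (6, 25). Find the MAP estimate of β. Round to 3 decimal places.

β̂_MAP = 4.014

log p(β | y) = −Σ(yᵢ − βxᵢ)²/(2·4) − β²/(2·4) + const.
Setting the derivative to zero: Σxᵢ(yᵢ − βxᵢ)/4 − β/4 = 0, so β = Σxᵢyᵢ / (Σxᵢ² + σ²/τ²).
Σxᵢyᵢ = 6·24 + 1·3 + 6·25 = 297; Σxᵢ² = 73; σ²/τ² = 1.
β̂_MAP = 297 / (73 + 1) = 297/74 ≈ 4.014.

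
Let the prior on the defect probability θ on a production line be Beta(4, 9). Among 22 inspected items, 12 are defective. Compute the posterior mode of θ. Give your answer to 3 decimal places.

Prior: Beta(4, 9).
Data: 12 successes in 22 trials. The binomial likelihood contributes θ^12(1−θ)^10, so the posterior is Beta(4+12, 9+10) = Beta(16, 19).
For Beta(a, b) with a, b > 1 the mode is (a−1)/(a+b−2) = 15/33 ≈ 0.455.

θ̂_MAP = 0.455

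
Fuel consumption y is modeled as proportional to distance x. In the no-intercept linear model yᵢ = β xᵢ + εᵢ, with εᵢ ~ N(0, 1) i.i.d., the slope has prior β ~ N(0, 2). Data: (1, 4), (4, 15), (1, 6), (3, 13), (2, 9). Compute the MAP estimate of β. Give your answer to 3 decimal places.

β̂_MAP = 4.032

log p(β | y) = −Σ(yᵢ − βxᵢ)²/(2·1) − β²/(2·2) + const.
Setting the derivative to zero: Σxᵢ(yᵢ − βxᵢ)/1 − β/2 = 0, so β = Σxᵢyᵢ / (Σxᵢ² + σ²/τ²).
Σxᵢyᵢ = 1·4 + 4·15 + 1·6 + 3·13 + 2·9 = 127; Σxᵢ² = 31; σ²/τ² = 0.5.
β̂_MAP = 127 / (31 + 0.5) = 127/31.5 ≈ 4.032.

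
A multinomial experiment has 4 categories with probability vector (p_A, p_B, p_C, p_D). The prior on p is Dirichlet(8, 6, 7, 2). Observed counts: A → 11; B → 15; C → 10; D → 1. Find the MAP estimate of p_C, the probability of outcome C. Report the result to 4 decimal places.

The posterior is Dirichlet(αᵢ + nᵢ) = Dirichlet(19, 21, 17, 3).
For a Dirichlet(a₁,…,a_K) with all aᵢ > 1, the mode has j-th component (aⱼ − 1)/(Σaᵢ − K).
Here Σaᵢ = 60 and K = 4, so p_C = (17 − 1)/(60 − 4) = 16/56 ≈ 0.2857.

MAP estimate of p_C = 0.2857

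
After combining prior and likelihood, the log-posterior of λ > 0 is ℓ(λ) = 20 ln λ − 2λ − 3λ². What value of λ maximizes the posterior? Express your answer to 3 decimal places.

λ̂_MAP = 1.667

ℓ'(λ) = 20/λ − 2 − 6λ. Setting this to zero and multiplying by λ: 6λ² + 2λ − 20 = 0.
λ = (−2 + √(2² + 4·6·20)) / (2·6) = (−2 + √484) / 12 = (−2 + 22)/12 = 5/3.
ℓ''(λ) = −20/λ² − 6 < 0, confirming a maximum.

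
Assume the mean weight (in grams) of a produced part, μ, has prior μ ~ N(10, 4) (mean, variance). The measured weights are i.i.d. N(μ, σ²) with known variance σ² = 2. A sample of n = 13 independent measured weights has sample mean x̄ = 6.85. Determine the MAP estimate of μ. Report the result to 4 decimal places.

μ̂_MAP = 6.9667

n = 13, x̄ = 6.85.
For a Normal prior and Normal likelihood with known variance, the posterior is Normal; its mode equals its mean, the precision-weighted average.
Prior precision 1/σ₀² = 1/4 = 0.25; data precision n/σ² = 13/2 = 6.5.
μ̂ = (0.25·10 + 6.5·6.85) / (0.25 + 6.5) = 47.025/6.75 = 209/30 ≈ 6.9667.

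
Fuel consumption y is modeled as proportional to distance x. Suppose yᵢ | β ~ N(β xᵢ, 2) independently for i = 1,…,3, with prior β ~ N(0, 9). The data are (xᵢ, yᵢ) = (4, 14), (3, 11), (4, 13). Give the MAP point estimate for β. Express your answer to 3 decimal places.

log p(β | y) = −Σ(yᵢ − βxᵢ)²/(2·2) − β²/(2·9) + const.
Setting the derivative to zero: Σxᵢ(yᵢ − βxᵢ)/2 − β/9 = 0, so β = Σxᵢyᵢ / (Σxᵢ² + σ²/τ²).
Σxᵢyᵢ = 4·14 + 3·11 + 4·13 = 141; Σxᵢ² = 41; σ²/τ² = 2/9.
β̂_MAP = 141 / (41 + 2/9) = 141/(371/9) = 1269/371 ≈ 3.420.

β̂_MAP = 3.420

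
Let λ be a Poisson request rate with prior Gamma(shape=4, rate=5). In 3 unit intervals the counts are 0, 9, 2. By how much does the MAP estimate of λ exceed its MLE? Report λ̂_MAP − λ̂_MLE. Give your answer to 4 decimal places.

MAP − MLE = -1.9167

Σxᵢ = 11. Posterior is Gamma(15, 8); MAP = (15−1)/8 = 14/8 ≈ 1.75000.
MLE = x̄ = 11/3 ≈ 3.66667.
Difference = 14/8 − 11/3 = -23/12 ≈ -1.9167.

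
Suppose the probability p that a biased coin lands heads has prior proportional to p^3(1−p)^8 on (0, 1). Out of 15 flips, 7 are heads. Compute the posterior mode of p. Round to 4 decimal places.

The prior density ∝ p^3(1−p)^8 is the kernel of Beta(4, 9).
Data: 7 successes in 15 trials. The binomial likelihood contributes p^7(1−p)^8, so the posterior is Beta(4+7, 9+8) = Beta(11, 17).
For Beta(a, b) with a, b > 1 the mode is (a−1)/(a+b−2) = 10/26 ≈ 0.3846.

p̂_MAP = 0.3846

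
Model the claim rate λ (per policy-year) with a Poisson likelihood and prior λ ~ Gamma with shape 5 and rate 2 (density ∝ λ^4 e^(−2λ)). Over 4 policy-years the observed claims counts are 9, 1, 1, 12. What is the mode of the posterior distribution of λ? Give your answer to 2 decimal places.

λ̂_MAP = 4.50

Σxᵢ = 9+1+1+12 = 23, with n = 4.
Posterior ∝ λ^4e^(−2λ) · λ^23e^(−4λ) = λ^27e^(−6λ), i.e. Gamma(shape=28, rate=6).
The mode of a Gamma(a, b) with a ≥ 1 (shape–rate) is (a−1)/b = 27/6 ≈ 4.50.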